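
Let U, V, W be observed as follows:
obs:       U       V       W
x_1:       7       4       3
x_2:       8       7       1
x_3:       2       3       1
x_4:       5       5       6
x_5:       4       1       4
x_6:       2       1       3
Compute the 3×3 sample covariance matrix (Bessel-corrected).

Step 1 — column means:
  mean(U) = (7 + 8 + 2 + 5 + 4 + 2) / 6 = 28/6 = 4.6667
  mean(V) = (4 + 7 + 3 + 5 + 1 + 1) / 6 = 21/6 = 3.5
  mean(W) = (3 + 1 + 1 + 6 + 4 + 3) / 6 = 18/6 = 3

Step 2 — sample covariance S[i,j] = (1/(n-1)) · Σ_k (x_{k,i} - mean_i) · (x_{k,j} - mean_j), with n-1 = 5.
  S[U,U] = ((2.3333)·(2.3333) + (3.3333)·(3.3333) + (-2.6667)·(-2.6667) + (0.3333)·(0.3333) + (-0.6667)·(-0.6667) + (-2.6667)·(-2.6667)) / 5 = 31.3333/5 = 6.2667
  S[U,V] = ((2.3333)·(0.5) + (3.3333)·(3.5) + (-2.6667)·(-0.5) + (0.3333)·(1.5) + (-0.6667)·(-2.5) + (-2.6667)·(-2.5)) / 5 = 23/5 = 4.6
  S[U,W] = ((2.3333)·(0) + (3.3333)·(-2) + (-2.6667)·(-2) + (0.3333)·(3) + (-0.6667)·(1) + (-2.6667)·(0)) / 5 = -1/5 = -0.2
  S[V,V] = ((0.5)·(0.5) + (3.5)·(3.5) + (-0.5)·(-0.5) + (1.5)·(1.5) + (-2.5)·(-2.5) + (-2.5)·(-2.5)) / 5 = 27.5/5 = 5.5
  S[V,W] = ((0.5)·(0) + (3.5)·(-2) + (-0.5)·(-2) + (1.5)·(3) + (-2.5)·(1) + (-2.5)·(0)) / 5 = -4/5 = -0.8
  S[W,W] = ((0)·(0) + (-2)·(-2) + (-2)·(-2) + (3)·(3) + (1)·(1) + (0)·(0)) / 5 = 18/5 = 3.6

S is symmetric (S[j,i] = S[i,j]). Assembling:

S = [[6.2667, 4.6, -0.2],
 [4.6, 5.5, -0.8],
 [-0.2, -0.8, 3.6]]


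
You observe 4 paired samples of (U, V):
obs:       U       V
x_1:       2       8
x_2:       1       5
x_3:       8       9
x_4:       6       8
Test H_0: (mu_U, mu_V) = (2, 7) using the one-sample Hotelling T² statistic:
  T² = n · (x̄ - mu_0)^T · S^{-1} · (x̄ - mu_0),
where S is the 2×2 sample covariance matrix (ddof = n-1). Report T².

Step 1 — sample mean vector:
  mean(U) = (2 + 1 + 8 + 6) / 4 = 17/4 = 4.25
  mean(V) = (8 + 5 + 9 + 8) / 4 = 30/4 = 7.5
  x̄ = (4.25, 7.5),  deviation x̄ - mu_0 = (4.25, 7.5) - (2, 7) = (2.25, 0.5).

Step 2 — sample covariance matrix, S[i,j] = (1/(n-1)) · Σ_k (x_{k,i} - mean_i) · (x_{k,j} - mean_j), divisor n-1 = 3:
  S[U,U] = ((-2.25)·(-2.25) + (-3.25)·(-3.25) + (3.75)·(3.75) + (1.75)·(1.75)) / 3 = 32.75/3 = 10.9167
  S[U,V] = ((-2.25)·(0.5) + (-3.25)·(-2.5) + (3.75)·(1.5) + (1.75)·(0.5)) / 3 = 13.5/3 = 4.5
  S[V,V] = ((0.5)·(0.5) + (-2.5)·(-2.5) + (1.5)·(1.5) + (0.5)·(0.5)) / 3 = 9/3 = 3
  S = [[10.9167, 4.5],
 [4.5, 3]].

Step 3 — invert S. det(S) = 10.9167·3 - (4.5)² = 12.5.
  S^{-1} = (1/det) · [[d, -b], [-b, a]] = [[0.24, -0.36],
 [-0.36, 0.8733]].

Step 4 — quadratic form (x̄ - mu_0)^T · S^{-1} · (x̄ - mu_0):
  S^{-1} · (x̄ - mu_0) = (0.36, -0.3733),
  (x̄ - mu_0)^T · [...] = (2.25)·(0.36) + (0.5)·(-0.3733) = 0.6233.

Step 5 — scale by n: T² = 4 · 0.6233 = 2.4933.

T² ≈ 2.4933


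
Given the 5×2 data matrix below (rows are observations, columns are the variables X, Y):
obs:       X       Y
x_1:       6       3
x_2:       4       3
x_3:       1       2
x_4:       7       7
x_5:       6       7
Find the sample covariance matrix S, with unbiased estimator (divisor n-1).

Step 1 — column means:
  mean(X) = (6 + 4 + 1 + 7 + 6) / 5 = 24/5 = 4.8
  mean(Y) = (3 + 3 + 2 + 7 + 7) / 5 = 22/5 = 4.4

Step 2 — sample covariance S[i,j] = (1/(n-1)) · Σ_k (x_{k,i} - mean_i) · (x_{k,j} - mean_j), with n-1 = 4.
  S[X,X] = ((1.2)·(1.2) + (-0.8)·(-0.8) + (-3.8)·(-3.8) + (2.2)·(2.2) + (1.2)·(1.2)) / 4 = 22.8/4 = 5.7
  S[X,Y] = ((1.2)·(-1.4) + (-0.8)·(-1.4) + (-3.8)·(-2.4) + (2.2)·(2.6) + (1.2)·(2.6)) / 4 = 17.4/4 = 4.35
  S[Y,Y] = ((-1.4)·(-1.4) + (-1.4)·(-1.4) + (-2.4)·(-2.4) + (2.6)·(2.6) + (2.6)·(2.6)) / 4 = 23.2/4 = 5.8

S is symmetric (S[j,i] = S[i,j]). Assembling:

S = [[5.7, 4.35],
 [4.35, 5.8]]


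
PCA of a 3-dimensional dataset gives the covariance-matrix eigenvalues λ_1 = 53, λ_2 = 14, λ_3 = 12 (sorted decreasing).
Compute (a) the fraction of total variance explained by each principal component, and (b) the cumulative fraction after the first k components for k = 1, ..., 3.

Step 1 — total variance = trace(Sigma) = Σ λ_i = 53 + 14 + 12 = 79.

Step 2 — fraction explained by component i = λ_i / Σ λ:
  PC1: 53/79 = 0.6709
  PC2: 14/79 = 0.1772
  PC3: 12/79 = 0.1519

Step 3 — cumulative fraction after k components = (λ_1 + ... + λ_k) / Σ λ:
  k = 1: 53/79 = 0.6709
  k = 2: (53 + 14)/79 = 67/79 = 0.8481
  k = 3: (53 + 14 + 12)/79 = 79/79 = 1

Summary (fraction, with percent):

explained: PC1 0.6709 (67.09%), PC2 0.1772 (17.72%), PC3 0.1519 (15.19%);  cumulative: 0.6709, 0.8481, 1


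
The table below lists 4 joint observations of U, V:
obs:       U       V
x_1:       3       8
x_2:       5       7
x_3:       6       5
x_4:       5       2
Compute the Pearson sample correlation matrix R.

Step 1 — column means:
  mean(U) = (3 + 5 + 6 + 5) / 4 = 19/4 = 4.75
  mean(V) = (8 + 7 + 5 + 2) / 4 = 22/4 = 5.5

Step 2 — sample variances and covariances s[i,j] = (1/(n-1)) · Σ_k (x_{k,i} - mean_i) · (x_{k,j} - mean_j), with n-1 = 3:
  s[U,U] = ((-1.75)·(-1.75) + (0.25)·(0.25) + (1.25)·(1.25) + (0.25)·(0.25)) / 3 = 4.75/3 = 1.5833
  s[U,V] = ((-1.75)·(2.5) + (0.25)·(1.5) + (1.25)·(-0.5) + (0.25)·(-3.5)) / 3 = -5.5/3 = -1.8333
  s[V,V] = ((2.5)·(2.5) + (1.5)·(1.5) + (-0.5)·(-0.5) + (-3.5)·(-3.5)) / 3 = 21/3 = 7
  Sample standard deviations s_i = √(s[i,i]):
  s(U) = √(1.5833) = 1.2583
  s(V) = √(7) = 2.6458

Step 3 — r_{ij} = s_{ij} / (s_i · s_j):
  r[U,U] = 1 (diagonal).
  r[U,V] = -1.8333 / (1.2583 · 2.6458) = -1.8333 / 3.3292 = -0.5507
  r[V,V] = 1 (diagonal).

R is symmetric with unit diagonal. Assembling:

R = [[1, -0.5507],
 [-0.5507, 1]]


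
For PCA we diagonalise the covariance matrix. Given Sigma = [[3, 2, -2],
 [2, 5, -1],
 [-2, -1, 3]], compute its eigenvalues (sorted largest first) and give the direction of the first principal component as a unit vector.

Step 1 — characteristic polynomial p(λ) = det(λI - Sigma) = λ³ - tr·λ² + c_1·λ - det, where tr = trace, c_1 = sum of the principal 2×2 minors, det = det(Sigma):
  tr = 3 + 5 + 3 = 11,
  c_1 = (3·5 - (2)²) + (3·3 - (-2)²) + (5·3 - (-1)²) = 11 + 5 + 14 = 30,
  det = 3·(5·3 - (-1)²) - (2)·((2)·3 - (-1)·(-2)) + (-2)·((2)·(-1) - 5·(-2)) = 3·(14) - (2)·(4) + (-2)·(8) = 18.
  So p(λ) = λ³ - 11λ² + 30λ - 18.
Step 2 — look for an integer root (rational root theorem: any rational root is an integer divisor of 18). Testing λ = 3:
  p(3) = 27 - 99 + 90 - 18 = 0  ✓
  Dividing out (λ - 3): p(λ) = (λ - 3)(λ² - 8λ + 6).
Step 3 — remaining eigenvalues from the quadratic λ² - 8λ + 6 = 0:
  Δ = 8² - 4·6 = 64 - 24 = 40,  λ = (8 ± √40)/2 = (8 ± 6.3246)/2 ≈ 7.1623 or 0.8377.
  Sorted: λ_1 = 7.1623,  λ_2 = 3,  λ_3 = 0.8377  (check: sum = 11 = tr ✓).

Step 4 — unit eigenvector for λ_1 ≈ 7.1623: v spans the null space of (Sigma - λ_1 I), whose rows are
  r_1 = (-4.1623, 2, -2),  r_2 = (2, -2.1623, -1),  r_3 = (-2, -1, -4.1623).
  v is orthogonal to every row, so take v ∝ r_1 × r_2 = ((2)·(-1) - (-2)·(-2.1623), (-2)·(2) - (-4.1623)·(-1), (-4.1623)·(-2.1623) - (2)·(2)) ≈ (-6.3246, -8.1623, 5).
  Rescale (multiply by -1 so the first nonzero entry is positive): u = (6.3246, 8.1623, -5).
  ||u|| = √((6.3246)² + (8.1623)² + (-5)²) = √(131.6228) ≈ 11.4727,  v_1 = u/||u|| ≈ (0.5513, 0.7115, -0.4358) (||v_1|| = 1).

λ_1 = 7.1623,  λ_2 = 3,  λ_3 = 0.8377;  v_1 ≈ (0.5513, 0.7115, -0.4358)


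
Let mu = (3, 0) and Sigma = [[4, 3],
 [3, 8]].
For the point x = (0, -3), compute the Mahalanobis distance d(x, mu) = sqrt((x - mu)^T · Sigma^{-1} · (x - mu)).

Step 1 — centre the observation: (x - mu) = (-3, -3).

Step 2 — invert Sigma. det(Sigma) = 4·8 - (3)² = 23.
  Sigma^{-1} = (1/det) · [[d, -b], [-b, a]] = [[0.3478, -0.1304],
 [-0.1304, 0.1739]].

Step 3 — form the quadratic (x - mu)^T · Sigma^{-1} · (x - mu):
  Sigma^{-1} · (x - mu) = (-0.6522, -0.1304).
  (x - mu)^T · [Sigma^{-1} · (x - mu)] = (-3)·(-0.6522) + (-3)·(-0.1304) = 2.3478.

Step 4 — take square root: d = √(2.3478) ≈ 1.5323.

d(x, mu) = √(2.3478) ≈ 1.5323


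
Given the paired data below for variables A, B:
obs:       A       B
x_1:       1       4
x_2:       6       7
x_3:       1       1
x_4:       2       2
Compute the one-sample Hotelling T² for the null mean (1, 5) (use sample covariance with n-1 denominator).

Step 1 — sample mean vector:
  mean(A) = (1 + 6 + 1 + 2) / 4 = 10/4 = 2.5
  mean(B) = (4 + 7 + 1 + 2) / 4 = 14/4 = 3.5
  x̄ = (2.5, 3.5),  deviation x̄ - mu_0 = (2.5, 3.5) - (1, 5) = (1.5, -1.5).

Step 2 — sample covariance matrix, S[i,j] = (1/(n-1)) · Σ_k (x_{k,i} - mean_i) · (x_{k,j} - mean_j), divisor n-1 = 3:
  S[A,A] = ((-1.5)·(-1.5) + (3.5)·(3.5) + (-1.5)·(-1.5) + (-0.5)·(-0.5)) / 3 = 17/3 = 5.6667
  S[A,B] = ((-1.5)·(0.5) + (3.5)·(3.5) + (-1.5)·(-2.5) + (-0.5)·(-1.5)) / 3 = 16/3 = 5.3333
  S[B,B] = ((0.5)·(0.5) + (3.5)·(3.5) + (-2.5)·(-2.5) + (-1.5)·(-1.5)) / 3 = 21/3 = 7
  S = [[5.6667, 5.3333],
 [5.3333, 7]].

Step 3 — invert S. det(S) = 5.6667·7 - (5.3333)² = 11.2222.
  S^{-1} = (1/det) · [[d, -b], [-b, a]] = [[0.6238, -0.4752],
 [-0.4752, 0.505]].

Step 4 — quadratic form (x̄ - mu_0)^T · S^{-1} · (x̄ - mu_0):
  S^{-1} · (x̄ - mu_0) = (1.6485, -1.4703),
  (x̄ - mu_0)^T · [...] = (1.5)·(1.6485) + (-1.5)·(-1.4703) = 4.6782.

Step 5 — scale by n: T² = 4 · 4.6782 = 18.7129.

T² ≈ 18.7129


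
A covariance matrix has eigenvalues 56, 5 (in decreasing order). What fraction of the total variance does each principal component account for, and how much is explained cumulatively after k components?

Step 1 — total variance = trace(Sigma) = Σ λ_i = 56 + 5 = 61.

Step 2 — fraction explained by component i = λ_i / Σ λ:
  PC1: 56/61 = 0.918
  PC2: 5/61 = 0.082

Step 3 — cumulative fraction after k components = (λ_1 + ... + λ_k) / Σ λ:
  k = 1: 56/61 = 0.918
  k = 2: (56 + 5)/61 = 61/61 = 1

Summary (fraction, with percent):

explained: PC1 0.918 (91.8%), PC2 0.082 (8.2%);  cumulative: 0.918, 1


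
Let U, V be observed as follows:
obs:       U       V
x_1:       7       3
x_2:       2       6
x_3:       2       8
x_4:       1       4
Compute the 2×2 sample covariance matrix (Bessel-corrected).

Step 1 — column means:
  mean(U) = (7 + 2 + 2 + 1) / 4 = 12/4 = 3
  mean(V) = (3 + 6 + 8 + 4) / 4 = 21/4 = 5.25

Step 2 — sample covariance S[i,j] = (1/(n-1)) · Σ_k (x_{k,i} - mean_i) · (x_{k,j} - mean_j), with n-1 = 3.
  S[U,U] = ((4)·(4) + (-1)·(-1) + (-1)·(-1) + (-2)·(-2)) / 3 = 22/3 = 7.3333
  S[U,V] = ((4)·(-2.25) + (-1)·(0.75) + (-1)·(2.75) + (-2)·(-1.25)) / 3 = -10/3 = -3.3333
  S[V,V] = ((-2.25)·(-2.25) + (0.75)·(0.75) + (2.75)·(2.75) + (-1.25)·(-1.25)) / 3 = 14.75/3 = 4.9167

S is symmetric (S[j,i] = S[i,j]). Assembling:

S = [[7.3333, -3.3333],
 [-3.3333, 4.9167]]


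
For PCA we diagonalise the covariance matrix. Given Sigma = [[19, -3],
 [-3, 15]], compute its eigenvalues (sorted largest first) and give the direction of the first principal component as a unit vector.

Step 1 — characteristic polynomial of 2×2 Sigma:
  det(Sigma - λI) = λ² - trace · λ + det = 0.
  trace = 19 + 15 = 34, det = 19·15 - (-3)² = 276.
Step 2 — discriminant:
  Δ = trace² - 4·det = 1156 - 1104 = 52.
Step 3 — eigenvalues:
  λ = (trace ± √Δ)/2 = (34 ± 7.2111)/2,
  λ_1 = 20.6056,  λ_2 = 13.3944.

Step 4 — unit eigenvector for λ_1: solve (Sigma - λ_1 I)v = 0. First row:
  (19 - 20.6056)·v_x + (-3)·v_y = 0, i.e. (-1.6056)·v_x + (-3)·v_y = 0,
  so v ∝ (b, λ_1 - a) = (-3, 1.6056); multiply by -1 so the first entry is positive: u = (3, -1.6056).
  ||u|| = √((3)² + (-1.6056)²) = √(11.5778) ≈ 3.4026,
  v_1 = u/||u|| ≈ (0.8817, -0.4719) (||v_1|| = 1).

λ_1 = 20.6056,  λ_2 = 13.3944;  v_1 ≈ (0.8817, -0.4719)


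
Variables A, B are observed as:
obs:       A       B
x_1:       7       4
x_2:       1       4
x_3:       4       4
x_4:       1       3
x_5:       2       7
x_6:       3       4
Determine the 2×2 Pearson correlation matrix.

Step 1 — column means:
  mean(A) = (7 + 1 + 4 + 1 + 2 + 3) / 6 = 18/6 = 3
  mean(B) = (4 + 4 + 4 + 3 + 7 + 4) / 6 = 26/6 = 4.3333

Step 2 — sample variances and covariances s[i,j] = (1/(n-1)) · Σ_k (x_{k,i} - mean_i) · (x_{k,j} - mean_j), with n-1 = 5:
  s[A,A] = ((4)·(4) + (-2)·(-2) + (1)·(1) + (-2)·(-2) + (-1)·(-1) + (0)·(0)) / 5 = 26/5 = 5.2
  s[A,B] = ((4)·(-0.3333) + (-2)·(-0.3333) + (1)·(-0.3333) + (-2)·(-1.3333) + (-1)·(2.6667) + (0)·(-0.3333)) / 5 = -1/5 = -0.2
  s[B,B] = ((-0.3333)·(-0.3333) + (-0.3333)·(-0.3333) + (-0.3333)·(-0.3333) + (-1.3333)·(-1.3333) + (2.6667)·(2.6667) + (-0.3333)·(-0.3333)) / 5 = 9.3333/5 = 1.8667
  Sample standard deviations s_i = √(s[i,i]):
  s(A) = √(5.2) = 2.2804
  s(B) = √(1.8667) = 1.3663

Step 3 — r_{ij} = s_{ij} / (s_i · s_j):
  r[A,A] = 1 (diagonal).
  r[A,B] = -0.2 / (2.2804 · 1.3663) = -0.2 / 3.1156 = -0.0642
  r[B,B] = 1 (diagonal).

R is symmetric with unit diagonal. Assembling:

R = [[1, -0.0642],
 [-0.0642, 1]]


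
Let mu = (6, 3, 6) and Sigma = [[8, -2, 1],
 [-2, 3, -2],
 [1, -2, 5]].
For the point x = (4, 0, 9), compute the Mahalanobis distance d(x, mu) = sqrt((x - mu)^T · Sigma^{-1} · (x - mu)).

Step 1 — centre the observation: (x - mu) = (-2, -3, 3).

Step 2 — invert Sigma (cofactor / det for 3×3, or solve directly):
  Sigma^{-1} = [[0.1507, 0.1096, 0.0137],
 [0.1096, 0.5342, 0.1918],
 [0.0137, 0.1918, 0.274]].

Step 3 — form the quadratic (x - mu)^T · Sigma^{-1} · (x - mu):
  Sigma^{-1} · (x - mu) = (-0.589, -1.2466, 0.2192).
  (x - mu)^T · [Sigma^{-1} · (x - mu)] = (-2)·(-0.589) + (-3)·(-1.2466) + (3)·(0.2192) = 5.5753.

Step 4 — take square root: d = √(5.5753) ≈ 2.3612.

d(x, mu) = √(5.5753) ≈ 2.3612


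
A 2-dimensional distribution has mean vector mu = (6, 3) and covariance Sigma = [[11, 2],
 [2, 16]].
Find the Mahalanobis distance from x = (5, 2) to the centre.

Step 1 — centre the observation: (x - mu) = (-1, -1).

Step 2 — invert Sigma. det(Sigma) = 11·16 - (2)² = 172.
  Sigma^{-1} = (1/det) · [[d, -b], [-b, a]] = [[0.093, -0.0116],
 [-0.0116, 0.064]].

Step 3 — form the quadratic (x - mu)^T · Sigma^{-1} · (x - mu):
  Sigma^{-1} · (x - mu) = (-0.0814, -0.0523).
  (x - mu)^T · [Sigma^{-1} · (x - mu)] = (-1)·(-0.0814) + (-1)·(-0.0523) = 0.1337.

Step 4 — take square root: d = √(0.1337) ≈ 0.3657.

d(x, mu) = √(0.1337) ≈ 0.3657


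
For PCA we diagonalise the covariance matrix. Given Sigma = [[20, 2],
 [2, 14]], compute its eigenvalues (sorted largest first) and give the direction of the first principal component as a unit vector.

Step 1 — characteristic polynomial of 2×2 Sigma:
  det(Sigma - λI) = λ² - trace · λ + det = 0.
  trace = 20 + 14 = 34, det = 20·14 - (2)² = 276.
Step 2 — discriminant:
  Δ = trace² - 4·det = 1156 - 1104 = 52.
Step 3 — eigenvalues:
  λ = (trace ± √Δ)/2 = (34 ± 7.2111)/2,
  λ_1 = 20.6056,  λ_2 = 13.3944.

Step 4 — unit eigenvector for λ_1: solve (Sigma - λ_1 I)v = 0. First row:
  (20 - 20.6056)·v_x + (2)·v_y = 0, i.e. (-0.6056)·v_x + (2)·v_y = 0,
  so v ∝ (b, λ_1 - a) = (2, 0.6056) = u.
  ||u|| = √((2)² + (0.6056)²) = √(4.3667) ≈ 2.0897,
  v_1 = u/||u|| ≈ (0.9571, 0.2898) (||v_1|| = 1).

λ_1 = 20.6056,  λ_2 = 13.3944;  v_1 ≈ (0.9571, 0.2898)


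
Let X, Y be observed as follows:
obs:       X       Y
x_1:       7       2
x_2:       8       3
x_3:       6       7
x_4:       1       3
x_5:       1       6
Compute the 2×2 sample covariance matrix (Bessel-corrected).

Step 1 — column means:
  mean(X) = (7 + 8 + 6 + 1 + 1) / 5 = 23/5 = 4.6
  mean(Y) = (2 + 3 + 7 + 3 + 6) / 5 = 21/5 = 4.2

Step 2 — sample covariance S[i,j] = (1/(n-1)) · Σ_k (x_{k,i} - mean_i) · (x_{k,j} - mean_j), with n-1 = 4.
  S[X,X] = ((2.4)·(2.4) + (3.4)·(3.4) + (1.4)·(1.4) + (-3.6)·(-3.6) + (-3.6)·(-3.6)) / 4 = 45.2/4 = 11.3
  S[X,Y] = ((2.4)·(-2.2) + (3.4)·(-1.2) + (1.4)·(2.8) + (-3.6)·(-1.2) + (-3.6)·(1.8)) / 4 = -7.6/4 = -1.9
  S[Y,Y] = ((-2.2)·(-2.2) + (-1.2)·(-1.2) + (2.8)·(2.8) + (-1.2)·(-1.2) + (1.8)·(1.8)) / 4 = 18.8/4 = 4.7

S is symmetric (S[j,i] = S[i,j]). Assembling:

S = [[11.3, -1.9],
 [-1.9, 4.7]]


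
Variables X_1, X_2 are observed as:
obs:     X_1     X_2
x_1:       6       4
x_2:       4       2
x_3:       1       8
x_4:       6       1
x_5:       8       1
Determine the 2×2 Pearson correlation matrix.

Step 1 — column means:
  mean(X_1) = (6 + 4 + 1 + 6 + 8) / 5 = 25/5 = 5
  mean(X_2) = (4 + 2 + 8 + 1 + 1) / 5 = 16/5 = 3.2

Step 2 — sample variances and covariances s[i,j] = (1/(n-1)) · Σ_k (x_{k,i} - mean_i) · (x_{k,j} - mean_j), with n-1 = 4:
  s[X_1,X_1] = ((1)·(1) + (-1)·(-1) + (-4)·(-4) + (1)·(1) + (3)·(3)) / 4 = 28/4 = 7
  s[X_1,X_2] = ((1)·(0.8) + (-1)·(-1.2) + (-4)·(4.8) + (1)·(-2.2) + (3)·(-2.2)) / 4 = -26/4 = -6.5
  s[X_2,X_2] = ((0.8)·(0.8) + (-1.2)·(-1.2) + (4.8)·(4.8) + (-2.2)·(-2.2) + (-2.2)·(-2.2)) / 4 = 34.8/4 = 8.7
  Sample standard deviations s_i = √(s[i,i]):
  s(X_1) = √(7) = 2.6458
  s(X_2) = √(8.7) = 2.9496

Step 3 — r_{ij} = s_{ij} / (s_i · s_j):
  r[X_1,X_1] = 1 (diagonal).
  r[X_1,X_2] = -6.5 / (2.6458 · 2.9496) = -6.5 / 7.8038 = -0.8329
  r[X_2,X_2] = 1 (diagonal).

R is symmetric with unit diagonal. Assembling:

R = [[1, -0.8329],
 [-0.8329, 1]]


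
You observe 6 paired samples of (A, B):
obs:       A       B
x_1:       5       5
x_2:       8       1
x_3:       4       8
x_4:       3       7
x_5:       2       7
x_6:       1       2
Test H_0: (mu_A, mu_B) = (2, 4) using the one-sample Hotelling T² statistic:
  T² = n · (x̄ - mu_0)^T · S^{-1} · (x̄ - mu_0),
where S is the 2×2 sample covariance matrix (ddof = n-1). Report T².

Step 1 — sample mean vector:
  mean(A) = (5 + 8 + 4 + 3 + 2 + 1) / 6 = 23/6 = 3.8333
  mean(B) = (5 + 1 + 8 + 7 + 7 + 2) / 6 = 30/6 = 5
  x̄ = (3.8333, 5),  deviation x̄ - mu_0 = (3.8333, 5) - (2, 4) = (1.8333, 1).

Step 2 — sample covariance matrix, S[i,j] = (1/(n-1)) · Σ_k (x_{k,i} - mean_i) · (x_{k,j} - mean_j), divisor n-1 = 5:
  S[A,A] = ((1.1667)·(1.1667) + (4.1667)·(4.1667) + (0.1667)·(0.1667) + (-0.8333)·(-0.8333) + (-1.8333)·(-1.8333) + (-2.8333)·(-2.8333)) / 5 = 30.8333/5 = 6.1667
  S[A,B] = ((1.1667)·(0) + (4.1667)·(-4) + (0.1667)·(3) + (-0.8333)·(2) + (-1.8333)·(2) + (-2.8333)·(-3)) / 5 = -13/5 = -2.6
  S[B,B] = ((0)·(0) + (-4)·(-4) + (3)·(3) + (2)·(2) + (2)·(2) + (-3)·(-3)) / 5 = 42/5 = 8.4
  S = [[6.1667, -2.6],
 [-2.6, 8.4]].

Step 3 — invert S. det(S) = 6.1667·8.4 - (-2.6)² = 45.04.
  S^{-1} = (1/det) · [[d, -b], [-b, a]] = [[0.1865, 0.0577],
 [0.0577, 0.1369]].

Step 4 — quadratic form (x̄ - mu_0)^T · S^{-1} · (x̄ - mu_0):
  S^{-1} · (x̄ - mu_0) = (0.3996, 0.2427),
  (x̄ - mu_0)^T · [...] = (1.8333)·(0.3996) + (1)·(0.2427) = 0.9754.

Step 5 — scale by n: T² = 6 · 0.9754 = 5.8526.

T² ≈ 5.8526


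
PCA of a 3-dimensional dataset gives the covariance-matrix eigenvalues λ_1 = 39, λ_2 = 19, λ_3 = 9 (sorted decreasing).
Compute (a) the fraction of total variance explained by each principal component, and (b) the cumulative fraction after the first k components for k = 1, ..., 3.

Step 1 — total variance = trace(Sigma) = Σ λ_i = 39 + 19 + 9 = 67.

Step 2 — fraction explained by component i = λ_i / Σ λ:
  PC1: 39/67 = 0.5821
  PC2: 19/67 = 0.2836
  PC3: 9/67 = 0.1343

Step 3 — cumulative fraction after k components = (λ_1 + ... + λ_k) / Σ λ:
  k = 1: 39/67 = 0.5821
  k = 2: (39 + 19)/67 = 58/67 = 0.8657
  k = 3: (39 + 19 + 9)/67 = 67/67 = 1

Summary (fraction, with percent):

explained: PC1 0.5821 (58.21%), PC2 0.2836 (28.36%), PC3 0.1343 (13.43%);  cumulative: 0.5821, 0.8657, 1


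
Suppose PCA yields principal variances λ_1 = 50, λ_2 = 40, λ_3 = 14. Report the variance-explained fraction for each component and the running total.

Step 1 — total variance = trace(Sigma) = Σ λ_i = 50 + 40 + 14 = 104.

Step 2 — fraction explained by component i = λ_i / Σ λ:
  PC1: 50/104 = 0.4808
  PC2: 40/104 = 0.3846
  PC3: 14/104 = 0.1346

Step 3 — cumulative fraction after k components = (λ_1 + ... + λ_k) / Σ λ:
  k = 1: 50/104 = 0.4808
  k = 2: (50 + 40)/104 = 90/104 = 0.8654
  k = 3: (50 + 40 + 14)/104 = 104/104 = 1

Summary (fraction, with percent):

explained: PC1 0.4808 (48.08%), PC2 0.3846 (38.46%), PC3 0.1346 (13.46%);  cumulative: 0.4808, 0.8654, 1


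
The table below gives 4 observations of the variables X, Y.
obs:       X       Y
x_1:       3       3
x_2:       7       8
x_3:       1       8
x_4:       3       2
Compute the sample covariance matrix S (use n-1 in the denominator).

Step 1 — column means:
  mean(X) = (3 + 7 + 1 + 3) / 4 = 14/4 = 3.5
  mean(Y) = (3 + 8 + 8 + 2) / 4 = 21/4 = 5.25

Step 2 — sample covariance S[i,j] = (1/(n-1)) · Σ_k (x_{k,i} - mean_i) · (x_{k,j} - mean_j), with n-1 = 3.
  S[X,X] = ((-0.5)·(-0.5) + (3.5)·(3.5) + (-2.5)·(-2.5) + (-0.5)·(-0.5)) / 3 = 19/3 = 6.3333
  S[X,Y] = ((-0.5)·(-2.25) + (3.5)·(2.75) + (-2.5)·(2.75) + (-0.5)·(-3.25)) / 3 = 5.5/3 = 1.8333
  S[Y,Y] = ((-2.25)·(-2.25) + (2.75)·(2.75) + (2.75)·(2.75) + (-3.25)·(-3.25)) / 3 = 30.75/3 = 10.25

S is symmetric (S[j,i] = S[i,j]). Assembling:

S = [[6.3333, 1.8333],
 [1.8333, 10.25]]


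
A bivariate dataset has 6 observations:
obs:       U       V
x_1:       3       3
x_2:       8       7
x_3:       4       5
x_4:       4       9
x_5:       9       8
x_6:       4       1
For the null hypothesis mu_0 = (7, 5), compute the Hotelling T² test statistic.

Step 1 — sample mean vector:
  mean(U) = (3 + 8 + 4 + 4 + 9 + 4) / 6 = 32/6 = 5.3333
  mean(V) = (3 + 7 + 5 + 9 + 8 + 1) / 6 = 33/6 = 5.5
  x̄ = (5.3333, 5.5),  deviation x̄ - mu_0 = (5.3333, 5.5) - (7, 5) = (-1.6667, 0.5).

Step 2 — sample covariance matrix, S[i,j] = (1/(n-1)) · Σ_k (x_{k,i} - mean_i) · (x_{k,j} - mean_j), divisor n-1 = 5:
  S[U,U] = ((-2.3333)·(-2.3333) + (2.6667)·(2.6667) + (-1.3333)·(-1.3333) + (-1.3333)·(-1.3333) + (3.6667)·(3.6667) + (-1.3333)·(-1.3333)) / 5 = 31.3333/5 = 6.2667
  S[U,V] = ((-2.3333)·(-2.5) + (2.6667)·(1.5) + (-1.3333)·(-0.5) + (-1.3333)·(3.5) + (3.6667)·(2.5) + (-1.3333)·(-4.5)) / 5 = 21/5 = 4.2
  S[V,V] = ((-2.5)·(-2.5) + (1.5)·(1.5) + (-0.5)·(-0.5) + (3.5)·(3.5) + (2.5)·(2.5) + (-4.5)·(-4.5)) / 5 = 47.5/5 = 9.5
  S = [[6.2667, 4.2],
 [4.2, 9.5]].

Step 3 — invert S. det(S) = 6.2667·9.5 - (4.2)² = 41.8933.
  S^{-1} = (1/det) · [[d, -b], [-b, a]] = [[0.2268, -0.1003],
 [-0.1003, 0.1496]].

Step 4 — quadratic form (x̄ - mu_0)^T · S^{-1} · (x̄ - mu_0):
  S^{-1} · (x̄ - mu_0) = (-0.4281, 0.2419),
  (x̄ - mu_0)^T · [...] = (-1.6667)·(-0.4281) + (0.5)·(0.2419) = 0.8344.

Step 5 — scale by n: T² = 6 · 0.8344 = 5.0064.

T² ≈ 5.0064


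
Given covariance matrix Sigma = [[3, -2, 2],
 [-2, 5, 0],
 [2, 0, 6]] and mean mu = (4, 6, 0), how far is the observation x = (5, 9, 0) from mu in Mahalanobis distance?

Step 1 — centre the observation: (x - mu) = (1, 3, 0).

Step 2 — invert Sigma (cofactor / det for 3×3, or solve directly):
  Sigma^{-1} = [[0.6522, 0.2609, -0.2174],
 [0.2609, 0.3043, -0.087],
 [-0.2174, -0.087, 0.2391]].

Step 3 — form the quadratic (x - mu)^T · Sigma^{-1} · (x - mu):
  Sigma^{-1} · (x - mu) = (1.4348, 1.1739, -0.4783).
  (x - mu)^T · [Sigma^{-1} · (x - mu)] = (1)·(1.4348) + (3)·(1.1739) + (0)·(-0.4783) = 4.9565.

Step 4 — take square root: d = √(4.9565) ≈ 2.2263.

d(x, mu) = √(4.9565) ≈ 2.2263


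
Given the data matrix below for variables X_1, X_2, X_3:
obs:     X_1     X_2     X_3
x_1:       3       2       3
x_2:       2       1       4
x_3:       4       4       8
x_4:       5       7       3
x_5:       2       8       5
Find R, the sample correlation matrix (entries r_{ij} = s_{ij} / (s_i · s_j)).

Step 1 — column means:
  mean(X_1) = (3 + 2 + 4 + 5 + 2) / 5 = 16/5 = 3.2
  mean(X_2) = (2 + 1 + 4 + 7 + 8) / 5 = 22/5 = 4.4
  mean(X_3) = (3 + 4 + 8 + 3 + 5) / 5 = 23/5 = 4.6

Step 2 — sample variances and covariances s[i,j] = (1/(n-1)) · Σ_k (x_{k,i} - mean_i) · (x_{k,j} - mean_j), with n-1 = 4:
  s[X_1,X_1] = ((-0.2)·(-0.2) + (-1.2)·(-1.2) + (0.8)·(0.8) + (1.8)·(1.8) + (-1.2)·(-1.2)) / 4 = 6.8/4 = 1.7
  s[X_1,X_2] = ((-0.2)·(-2.4) + (-1.2)·(-3.4) + (0.8)·(-0.4) + (1.8)·(2.6) + (-1.2)·(3.6)) / 4 = 4.6/4 = 1.15
  s[X_1,X_3] = ((-0.2)·(-1.6) + (-1.2)·(-0.6) + (0.8)·(3.4) + (1.8)·(-1.6) + (-1.2)·(0.4)) / 4 = 0.4/4 = 0.1
  s[X_2,X_2] = ((-2.4)·(-2.4) + (-3.4)·(-3.4) + (-0.4)·(-0.4) + (2.6)·(2.6) + (3.6)·(3.6)) / 4 = 37.2/4 = 9.3
  s[X_2,X_3] = ((-2.4)·(-1.6) + (-3.4)·(-0.6) + (-0.4)·(3.4) + (2.6)·(-1.6) + (3.6)·(0.4)) / 4 = 1.8/4 = 0.45
  s[X_3,X_3] = ((-1.6)·(-1.6) + (-0.6)·(-0.6) + (3.4)·(3.4) + (-1.6)·(-1.6) + (0.4)·(0.4)) / 4 = 17.2/4 = 4.3
  Sample standard deviations s_i = √(s[i,i]):
  s(X_1) = √(1.7) = 1.3038
  s(X_2) = √(9.3) = 3.0496
  s(X_3) = √(4.3) = 2.0736

Step 3 — r_{ij} = s_{ij} / (s_i · s_j):
  r[X_1,X_1] = 1 (diagonal).
  r[X_1,X_2] = 1.15 / (1.3038 · 3.0496) = 1.15 / 3.9762 = 0.2892
  r[X_1,X_3] = 0.1 / (1.3038 · 2.0736) = 0.1 / 2.7037 = 0.037
  r[X_2,X_2] = 1 (diagonal).
  r[X_2,X_3] = 0.45 / (3.0496 · 2.0736) = 0.45 / 6.3238 = 0.0712
  r[X_3,X_3] = 1 (diagonal).

R is symmetric with unit diagonal. Assembling:

R = [[1, 0.2892, 0.037],
 [0.2892, 1, 0.0712],
 [0.037, 0.0712, 1]]


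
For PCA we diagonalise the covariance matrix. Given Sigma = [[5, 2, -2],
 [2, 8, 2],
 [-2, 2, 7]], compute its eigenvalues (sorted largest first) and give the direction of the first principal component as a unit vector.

Step 1 — characteristic polynomial p(λ) = det(λI - Sigma) = λ³ - tr·λ² + c_1·λ - det, where tr = trace, c_1 = sum of the principal 2×2 minors, det = det(Sigma):
  tr = 5 + 8 + 7 = 20,
  c_1 = (5·8 - (2)²) + (5·7 - (-2)²) + (8·7 - (2)²) = 36 + 31 + 52 = 119,
  det = 5·(8·7 - (2)²) - (2)·((2)·7 - (2)·(-2)) + (-2)·((2)·(2) - 8·(-2)) = 5·(52) - (2)·(18) + (-2)·(20) = 184.
  So p(λ) = λ³ - 20λ² + 119λ - 184.
Step 2 — look for an integer root (rational root theorem: any rational root is an integer divisor of 184). Testing λ = 8:
  p(8) = 512 - 1280 + 952 - 184 = 0  ✓
  Dividing out (λ - 8): p(λ) = (λ - 8)(λ² - 12λ + 23).
Step 3 — remaining eigenvalues from the quadratic λ² - 12λ + 23 = 0:
  Δ = 12² - 4·23 = 144 - 92 = 52,  λ = (12 ± √52)/2 = (12 ± 7.2111)/2 ≈ 9.6056 or 2.3944.
  Sorted: λ_1 = 9.6056,  λ_2 = 8,  λ_3 = 2.3944  (check: sum = 20 = tr ✓).

Step 4 — unit eigenvector for λ_1 ≈ 9.6056: v spans the null space of (Sigma - λ_1 I), whose rows are
  r_1 = (-4.6056, 2, -2),  r_2 = (2, -1.6056, 2),  r_3 = (-2, 2, -2.6056).
  v is orthogonal to every row, so take v ∝ r_1 × r_2 = ((2)·(2) - (-2)·(-1.6056), (-2)·(2) - (-4.6056)·(2), (-4.6056)·(-1.6056) - (2)·(2)) ≈ (0.7889, 5.2111, 3.3944).
  Let u = (0.7889, 5.2111, 3.3944).
  ||u|| = √((0.7889)² + (5.2111)² + (3.3944)²) = √(39.3002) ≈ 6.269,  v_1 = u/||u|| ≈ (0.1258, 0.8313, 0.5415) (||v_1|| = 1).

λ_1 = 9.6056,  λ_2 = 8,  λ_3 = 2.3944;  v_1 ≈ (0.1258, 0.8313, 0.5415)


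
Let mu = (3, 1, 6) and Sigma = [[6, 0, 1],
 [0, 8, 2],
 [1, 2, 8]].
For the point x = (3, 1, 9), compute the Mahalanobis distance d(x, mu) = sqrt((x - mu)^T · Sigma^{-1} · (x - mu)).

Step 1 — centre the observation: (x - mu) = (0, 0, 3).

Step 2 — invert Sigma (cofactor / det for 3×3, or solve directly):
  Sigma^{-1} = [[0.1705, 0.0057, -0.0227],
 [0.0057, 0.1335, -0.0341],
 [-0.0227, -0.0341, 0.1364]].

Step 3 — form the quadratic (x - mu)^T · Sigma^{-1} · (x - mu):
  Sigma^{-1} · (x - mu) = (-0.0682, -0.1023, 0.4091).
  (x - mu)^T · [Sigma^{-1} · (x - mu)] = (0)·(-0.0682) + (0)·(-0.1023) + (3)·(0.4091) = 1.2273.

Step 4 — take square root: d = √(1.2273) ≈ 1.1078.

d(x, mu) = √(1.2273) ≈ 1.1078


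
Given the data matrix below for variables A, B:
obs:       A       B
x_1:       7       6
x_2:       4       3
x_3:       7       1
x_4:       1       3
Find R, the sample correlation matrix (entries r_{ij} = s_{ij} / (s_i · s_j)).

Step 1 — column means:
  mean(A) = (7 + 4 + 7 + 1) / 4 = 19/4 = 4.75
  mean(B) = (6 + 3 + 1 + 3) / 4 = 13/4 = 3.25

Step 2 — sample variances and covariances s[i,j] = (1/(n-1)) · Σ_k (x_{k,i} - mean_i) · (x_{k,j} - mean_j), with n-1 = 3:
  s[A,A] = ((2.25)·(2.25) + (-0.75)·(-0.75) + (2.25)·(2.25) + (-3.75)·(-3.75)) / 3 = 24.75/3 = 8.25
  s[A,B] = ((2.25)·(2.75) + (-0.75)·(-0.25) + (2.25)·(-2.25) + (-3.75)·(-0.25)) / 3 = 2.25/3 = 0.75
  s[B,B] = ((2.75)·(2.75) + (-0.25)·(-0.25) + (-2.25)·(-2.25) + (-0.25)·(-0.25)) / 3 = 12.75/3 = 4.25
  Sample standard deviations s_i = √(s[i,i]):
  s(A) = √(8.25) = 2.8723
  s(B) = √(4.25) = 2.0616

Step 3 — r_{ij} = s_{ij} / (s_i · s_j):
  r[A,A] = 1 (diagonal).
  r[A,B] = 0.75 / (2.8723 · 2.0616) = 0.75 / 5.9214 = 0.1267
  r[B,B] = 1 (diagonal).

R is symmetric with unit diagonal. Assembling:

R = [[1, 0.1267],
 [0.1267, 1]]


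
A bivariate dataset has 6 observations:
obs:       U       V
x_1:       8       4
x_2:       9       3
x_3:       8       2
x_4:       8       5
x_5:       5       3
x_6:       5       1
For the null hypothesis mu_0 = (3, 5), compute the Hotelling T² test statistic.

Step 1 — sample mean vector:
  mean(U) = (8 + 9 + 8 + 8 + 5 + 5) / 6 = 43/6 = 7.1667
  mean(V) = (4 + 3 + 2 + 5 + 3 + 1) / 6 = 18/6 = 3
  x̄ = (7.1667, 3),  deviation x̄ - mu_0 = (7.1667, 3) - (3, 5) = (4.1667, -2).

Step 2 — sample covariance matrix, S[i,j] = (1/(n-1)) · Σ_k (x_{k,i} - mean_i) · (x_{k,j} - mean_j), divisor n-1 = 5:
  S[U,U] = ((0.8333)·(0.8333) + (1.8333)·(1.8333) + (0.8333)·(0.8333) + (0.8333)·(0.8333) + (-2.1667)·(-2.1667) + (-2.1667)·(-2.1667)) / 5 = 14.8333/5 = 2.9667
  S[U,V] = ((0.8333)·(1) + (1.8333)·(0) + (0.8333)·(-1) + (0.8333)·(2) + (-2.1667)·(0) + (-2.1667)·(-2)) / 5 = 6/5 = 1.2
  S[V,V] = ((1)·(1) + (0)·(0) + (-1)·(-1) + (2)·(2) + (0)·(0) + (-2)·(-2)) / 5 = 10/5 = 2
  S = [[2.9667, 1.2],
 [1.2, 2]].

Step 3 — invert S. det(S) = 2.9667·2 - (1.2)² = 4.4933.
  S^{-1} = (1/det) · [[d, -b], [-b, a]] = [[0.4451, -0.2671],
 [-0.2671, 0.6602]].

Step 4 — quadratic form (x̄ - mu_0)^T · S^{-1} · (x̄ - mu_0):
  S^{-1} · (x̄ - mu_0) = (2.3887, -2.4332),
  (x̄ - mu_0)^T · [...] = (4.1667)·(2.3887) + (-2)·(-2.4332) = 14.8195.

Step 5 — scale by n: T² = 6 · 14.8195 = 88.9169.

T² ≈ 88.9169


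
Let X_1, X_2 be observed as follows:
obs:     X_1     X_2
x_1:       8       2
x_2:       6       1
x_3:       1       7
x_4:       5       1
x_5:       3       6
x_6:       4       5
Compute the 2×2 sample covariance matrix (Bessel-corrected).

Step 1 — column means:
  mean(X_1) = (8 + 6 + 1 + 5 + 3 + 4) / 6 = 27/6 = 4.5
  mean(X_2) = (2 + 1 + 7 + 1 + 6 + 5) / 6 = 22/6 = 3.6667

Step 2 — sample covariance S[i,j] = (1/(n-1)) · Σ_k (x_{k,i} - mean_i) · (x_{k,j} - mean_j), with n-1 = 5.
  S[X_1,X_1] = ((3.5)·(3.5) + (1.5)·(1.5) + (-3.5)·(-3.5) + (0.5)·(0.5) + (-1.5)·(-1.5) + (-0.5)·(-0.5)) / 5 = 29.5/5 = 5.9
  S[X_1,X_2] = ((3.5)·(-1.6667) + (1.5)·(-2.6667) + (-3.5)·(3.3333) + (0.5)·(-2.6667) + (-1.5)·(2.3333) + (-0.5)·(1.3333)) / 5 = -27/5 = -5.4
  S[X_2,X_2] = ((-1.6667)·(-1.6667) + (-2.6667)·(-2.6667) + (3.3333)·(3.3333) + (-2.6667)·(-2.6667) + (2.3333)·(2.3333) + (1.3333)·(1.3333)) / 5 = 35.3333/5 = 7.0667

S is symmetric (S[j,i] = S[i,j]). Assembling:

S = [[5.9, -5.4],
 [-5.4, 7.0667]]


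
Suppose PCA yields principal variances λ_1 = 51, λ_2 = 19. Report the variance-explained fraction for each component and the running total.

Step 1 — total variance = trace(Sigma) = Σ λ_i = 51 + 19 = 70.

Step 2 — fraction explained by component i = λ_i / Σ λ:
  PC1: 51/70 = 0.7286
  PC2: 19/70 = 0.2714

Step 3 — cumulative fraction after k components = (λ_1 + ... + λ_k) / Σ λ:
  k = 1: 51/70 = 0.7286
  k = 2: (51 + 19)/70 = 70/70 = 1

Summary (fraction, with percent):

explained: PC1 0.7286 (72.86%), PC2 0.2714 (27.14%);  cumulative: 0.7286, 1


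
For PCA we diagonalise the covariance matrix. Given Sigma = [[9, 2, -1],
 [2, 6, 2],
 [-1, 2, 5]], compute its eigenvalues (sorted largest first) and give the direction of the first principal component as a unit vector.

Step 1 — characteristic polynomial p(λ) = det(λI - Sigma) = λ³ - tr·λ² + c_1·λ - det, where tr = trace, c_1 = sum of the principal 2×2 minors, det = det(Sigma):
  tr = 9 + 6 + 5 = 20,
  c_1 = (9·6 - (2)²) + (9·5 - (-1)²) + (6·5 - (2)²) = 50 + 44 + 26 = 120,
  det = 9·(6·5 - (2)²) - (2)·((2)·5 - (2)·(-1)) + (-1)·((2)·(2) - 6·(-1)) = 9·(26) - (2)·(12) + (-1)·(10) = 200.
  So p(λ) = λ³ - 20λ² + 120λ - 200.
Step 2 — look for an integer root (rational root theorem: any rational root is an integer divisor of 200). Testing λ = 10:
  p(10) = 1000 - 2000 + 1200 - 200 = 0  ✓
  Dividing out (λ - 10): p(λ) = (λ - 10)(λ² - 10λ + 20).
Step 3 — remaining eigenvalues from the quadratic λ² - 10λ + 20 = 0:
  Δ = 10² - 4·20 = 100 - 80 = 20,  λ = (10 ± √20)/2 = (10 ± 4.4721)/2 ≈ 7.2361 or 2.7639.
  Sorted: λ_1 = 10,  λ_2 = 7.2361,  λ_3 = 2.7639  (check: sum = 20 = tr ✓).

Step 4 — unit eigenvector for λ_1 = 10: v spans the null space of (Sigma - λ_1 I), whose rows are
  r_1 = (-1, 2, -1),  r_2 = (2, -4, 2),  r_3 = (-1, 2, -5).
  v is orthogonal to every row, so take v ∝ r_1 × r_3 = ((2)·(-5) - (-1)·(2), (-1)·(-1) - (-1)·(-5), (-1)·(2) - (2)·(-1)) = (-8, -4, 0).
  Rescale (divide by 4; multiply by -1 so the first nonzero entry is positive): u = (2, 1, 0).
  ||u|| = √((2)² + (1)² + (0)²) = √(5) ≈ 2.2361,  v_1 = u/||u|| ≈ (0.8944, 0.4472, 0) (||v_1|| = 1).

λ_1 = 10,  λ_2 = 7.2361,  λ_3 = 2.7639;  v_1 ≈ (0.8944, 0.4472, 0)


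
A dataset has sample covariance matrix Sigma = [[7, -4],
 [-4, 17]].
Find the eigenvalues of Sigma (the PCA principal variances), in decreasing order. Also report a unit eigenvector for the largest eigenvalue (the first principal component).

Step 1 — characteristic polynomial of 2×2 Sigma:
  det(Sigma - λI) = λ² - trace · λ + det = 0.
  trace = 7 + 17 = 24, det = 7·17 - (-4)² = 103.
Step 2 — discriminant:
  Δ = trace² - 4·det = 576 - 412 = 164.
Step 3 — eigenvalues:
  λ = (trace ± √Δ)/2 = (24 ± 12.8062)/2,
  λ_1 = 18.4031,  λ_2 = 5.5969.

Step 4 — unit eigenvector for λ_1: solve (Sigma - λ_1 I)v = 0. First row:
  (7 - 18.4031)·v_x + (-4)·v_y = 0, i.e. (-11.4031)·v_x + (-4)·v_y = 0,
  so v ∝ (b, λ_1 - a) = (-4, 11.4031); multiply by -1 so the first entry is positive: u = (4, -11.4031).
  ||u|| = √((4)² + (-11.4031)²) = √(146.0312) ≈ 12.0843,
  v_1 = u/||u|| ≈ (0.331, -0.9436) (||v_1|| = 1).

λ_1 = 18.4031,  λ_2 = 5.5969;  v_1 ≈ (0.331, -0.9436)


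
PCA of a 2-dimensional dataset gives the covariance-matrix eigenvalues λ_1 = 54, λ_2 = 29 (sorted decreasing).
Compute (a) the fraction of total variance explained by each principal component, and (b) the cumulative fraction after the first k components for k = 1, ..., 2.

Step 1 — total variance = trace(Sigma) = Σ λ_i = 54 + 29 = 83.

Step 2 — fraction explained by component i = λ_i / Σ λ:
  PC1: 54/83 = 0.6506
  PC2: 29/83 = 0.3494

Step 3 — cumulative fraction after k components = (λ_1 + ... + λ_k) / Σ λ:
  k = 1: 54/83 = 0.6506
  k = 2: (54 + 29)/83 = 83/83 = 1

Summary (fraction, with percent):

explained: PC1 0.6506 (65.06%), PC2 0.3494 (34.94%);  cumulative: 0.6506, 1


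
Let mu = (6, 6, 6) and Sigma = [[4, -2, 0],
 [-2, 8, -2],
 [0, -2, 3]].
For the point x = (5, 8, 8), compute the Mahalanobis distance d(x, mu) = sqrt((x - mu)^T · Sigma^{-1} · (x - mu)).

Step 1 — centre the observation: (x - mu) = (-1, 2, 2).

Step 2 — invert Sigma (cofactor / det for 3×3, or solve directly):
  Sigma^{-1} = [[0.2941, 0.0882, 0.0588],
 [0.0882, 0.1765, 0.1176],
 [0.0588, 0.1176, 0.4118]].

Step 3 — form the quadratic (x - mu)^T · Sigma^{-1} · (x - mu):
  Sigma^{-1} · (x - mu) = (0, 0.5, 1).
  (x - mu)^T · [Sigma^{-1} · (x - mu)] = (-1)·(0) + (2)·(0.5) + (2)·(1) = 3.

Step 4 — take square root: d = √(3) ≈ 1.7321.

d(x, mu) = √(3) ≈ 1.7321


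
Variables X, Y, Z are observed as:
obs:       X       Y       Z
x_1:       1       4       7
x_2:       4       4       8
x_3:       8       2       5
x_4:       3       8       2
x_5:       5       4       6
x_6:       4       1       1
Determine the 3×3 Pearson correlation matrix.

Step 1 — column means:
  mean(X) = (1 + 4 + 8 + 3 + 5 + 4) / 6 = 25/6 = 4.1667
  mean(Y) = (4 + 4 + 2 + 8 + 4 + 1) / 6 = 23/6 = 3.8333
  mean(Z) = (7 + 8 + 5 + 2 + 6 + 1) / 6 = 29/6 = 4.8333

Step 2 — sample variances and covariances s[i,j] = (1/(n-1)) · Σ_k (x_{k,i} - mean_i) · (x_{k,j} - mean_j), with n-1 = 5:
  s[X,X] = ((-3.1667)·(-3.1667) + (-0.1667)·(-0.1667) + (3.8333)·(3.8333) + (-1.1667)·(-1.1667) + (0.8333)·(0.8333) + (-0.1667)·(-0.1667)) / 5 = 26.8333/5 = 5.3667
  s[X,Y] = ((-3.1667)·(0.1667) + (-0.1667)·(0.1667) + (3.8333)·(-1.8333) + (-1.1667)·(4.1667) + (0.8333)·(0.1667) + (-0.1667)·(-2.8333)) / 5 = -11.8333/5 = -2.3667
  s[X,Z] = ((-3.1667)·(2.1667) + (-0.1667)·(3.1667) + (3.8333)·(0.1667) + (-1.1667)·(-2.8333) + (0.8333)·(1.1667) + (-0.1667)·(-3.8333)) / 5 = -1.8333/5 = -0.3667
  s[Y,Y] = ((0.1667)·(0.1667) + (0.1667)·(0.1667) + (-1.8333)·(-1.8333) + (4.1667)·(4.1667) + (0.1667)·(0.1667) + (-2.8333)·(-2.8333)) / 5 = 28.8333/5 = 5.7667
  s[Y,Z] = ((0.1667)·(2.1667) + (0.1667)·(3.1667) + (-1.8333)·(0.1667) + (4.1667)·(-2.8333) + (0.1667)·(1.1667) + (-2.8333)·(-3.8333)) / 5 = -0.1667/5 = -0.0333
  s[Z,Z] = ((2.1667)·(2.1667) + (3.1667)·(3.1667) + (0.1667)·(0.1667) + (-2.8333)·(-2.8333) + (1.1667)·(1.1667) + (-3.8333)·(-3.8333)) / 5 = 38.8333/5 = 7.7667
  Sample standard deviations s_i = √(s[i,i]):
  s(X) = √(5.3667) = 2.3166
  s(Y) = √(5.7667) = 2.4014
  s(Z) = √(7.7667) = 2.7869

Step 3 — r_{ij} = s_{ij} / (s_i · s_j):
  r[X,X] = 1 (diagonal).
  r[X,Y] = -2.3667 / (2.3166 · 2.4014) = -2.3667 / 5.5631 = -0.4254
  r[X,Z] = -0.3667 / (2.3166 · 2.7869) = -0.3667 / 6.4561 = -0.0568
  r[Y,Y] = 1 (diagonal).
  r[Y,Z] = -0.0333 / (2.4014 · 2.7869) = -0.0333 / 6.6924 = -0.005
  r[Z,Z] = 1 (diagonal).

R is symmetric with unit diagonal. Assembling:

R = [[1, -0.4254, -0.0568],
 [-0.4254, 1, -0.005],
 [-0.0568, -0.005, 1]]


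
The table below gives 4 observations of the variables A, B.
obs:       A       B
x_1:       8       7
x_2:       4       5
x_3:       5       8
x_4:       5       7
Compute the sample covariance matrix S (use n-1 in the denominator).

Step 1 — column means:
  mean(A) = (8 + 4 + 5 + 5) / 4 = 22/4 = 5.5
  mean(B) = (7 + 5 + 8 + 7) / 4 = 27/4 = 6.75

Step 2 — sample covariance S[i,j] = (1/(n-1)) · Σ_k (x_{k,i} - mean_i) · (x_{k,j} - mean_j), with n-1 = 3.
  S[A,A] = ((2.5)·(2.5) + (-1.5)·(-1.5) + (-0.5)·(-0.5) + (-0.5)·(-0.5)) / 3 = 9/3 = 3
  S[A,B] = ((2.5)·(0.25) + (-1.5)·(-1.75) + (-0.5)·(1.25) + (-0.5)·(0.25)) / 3 = 2.5/3 = 0.8333
  S[B,B] = ((0.25)·(0.25) + (-1.75)·(-1.75) + (1.25)·(1.25) + (0.25)·(0.25)) / 3 = 4.75/3 = 1.5833

S is symmetric (S[j,i] = S[i,j]). Assembling:

S = [[3, 0.8333],
 [0.8333, 1.5833]]


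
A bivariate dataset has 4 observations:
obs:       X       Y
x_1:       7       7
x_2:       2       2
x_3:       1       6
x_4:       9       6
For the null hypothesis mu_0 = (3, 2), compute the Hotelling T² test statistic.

Step 1 — sample mean vector:
  mean(X) = (7 + 2 + 1 + 9) / 4 = 19/4 = 4.75
  mean(Y) = (7 + 2 + 6 + 6) / 4 = 21/4 = 5.25
  x̄ = (4.75, 5.25),  deviation x̄ - mu_0 = (4.75, 5.25) - (3, 2) = (1.75, 3.25).

Step 2 — sample covariance matrix, S[i,j] = (1/(n-1)) · Σ_k (x_{k,i} - mean_i) · (x_{k,j} - mean_j), divisor n-1 = 3:
  S[X,X] = ((2.25)·(2.25) + (-2.75)·(-2.75) + (-3.75)·(-3.75) + (4.25)·(4.25)) / 3 = 44.75/3 = 14.9167
  S[X,Y] = ((2.25)·(1.75) + (-2.75)·(-3.25) + (-3.75)·(0.75) + (4.25)·(0.75)) / 3 = 13.25/3 = 4.4167
  S[Y,Y] = ((1.75)·(1.75) + (-3.25)·(-3.25) + (0.75)·(0.75) + (0.75)·(0.75)) / 3 = 14.75/3 = 4.9167
  S = [[14.9167, 4.4167],
 [4.4167, 4.9167]].

Step 3 — invert S. det(S) = 14.9167·4.9167 - (4.4167)² = 53.8333.
  S^{-1} = (1/det) · [[d, -b], [-b, a]] = [[0.0913, -0.082],
 [-0.082, 0.2771]].

Step 4 — quadratic form (x̄ - mu_0)^T · S^{-1} · (x̄ - mu_0):
  S^{-1} · (x̄ - mu_0) = (-0.1068, 0.757),
  (x̄ - mu_0)^T · [...] = (1.75)·(-0.1068) + (3.25)·(0.757) = 2.2732.

Step 5 — scale by n: T² = 4 · 2.2732 = 9.0929.

T² ≈ 9.0929
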